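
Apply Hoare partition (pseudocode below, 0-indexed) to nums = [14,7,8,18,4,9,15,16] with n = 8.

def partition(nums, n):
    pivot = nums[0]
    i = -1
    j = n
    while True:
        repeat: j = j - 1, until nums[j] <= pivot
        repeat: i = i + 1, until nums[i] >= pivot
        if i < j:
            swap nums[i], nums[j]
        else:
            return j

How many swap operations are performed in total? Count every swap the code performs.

pivot = nums[0] = 14; i = -1, j = 8
j→5 (nums[5]=9≤14), i→0 (nums[0]=14≥14); i<j, swap → [9,7,8,18,4,14,15,16]
j→4 (nums[4]=4≤14), i→3 (nums[3]=18≥14); i<j, swap → [9,7,8,4,18,14,15,16]
j→3, i→4; i≥j, return j=3. nums = [9,7,8,4,18,14,15,16]

2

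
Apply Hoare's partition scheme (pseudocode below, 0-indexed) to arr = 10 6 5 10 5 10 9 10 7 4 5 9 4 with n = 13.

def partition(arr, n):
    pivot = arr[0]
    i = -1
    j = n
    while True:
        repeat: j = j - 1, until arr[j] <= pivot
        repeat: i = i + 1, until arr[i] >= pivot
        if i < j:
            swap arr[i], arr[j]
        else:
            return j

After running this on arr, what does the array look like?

4 6 5 9 5 5 9 4 7 10 10 10 10

pivot=10
j stops at 12 (4), i stops at 0 (10); swap ⇒ 4 6 5 10 5 10 9 10 7 4 5 9 10
j stops at 11 (9), i stops at 3 (10); swap ⇒ 4 6 5 9 5 10 9 10 7 4 5 10 10
j stops at 10 (5), i stops at 5 (10); swap ⇒ 4 6 5 9 5 5 9 10 7 4 10 10 10
j stops at 9 (4), i stops at 7 (10); swap ⇒ 4 6 5 9 5 5 9 4 7 10 10 10 10
j stops at 8, i stops at 9; i≥j ⇒ return 8. arr=4 6 5 9 5 5 9 4 7 10 10 10 10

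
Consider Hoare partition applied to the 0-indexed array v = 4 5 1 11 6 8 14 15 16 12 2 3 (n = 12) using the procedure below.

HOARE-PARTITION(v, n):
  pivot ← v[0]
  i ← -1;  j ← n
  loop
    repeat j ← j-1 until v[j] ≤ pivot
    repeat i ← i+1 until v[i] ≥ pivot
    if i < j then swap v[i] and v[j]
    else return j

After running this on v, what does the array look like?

pivot = v[0] = 4; i = -1, j = 12
j→11 (v[11]=3≤4), i→0 (v[0]=4≥4); i<j, swap → 3 5 1 11 6 8 14 15 16 12 2 4
j→10 (v[10]=2≤4), i→1 (v[1]=5≥4); i<j, swap → 3 2 1 11 6 8 14 15 16 12 5 4
j→2, i→3; i≥j, return j=2. v = 3 2 1 11 6 8 14 15 16 12 5 4

3 2 1 11 6 8 14 15 16 12 5 4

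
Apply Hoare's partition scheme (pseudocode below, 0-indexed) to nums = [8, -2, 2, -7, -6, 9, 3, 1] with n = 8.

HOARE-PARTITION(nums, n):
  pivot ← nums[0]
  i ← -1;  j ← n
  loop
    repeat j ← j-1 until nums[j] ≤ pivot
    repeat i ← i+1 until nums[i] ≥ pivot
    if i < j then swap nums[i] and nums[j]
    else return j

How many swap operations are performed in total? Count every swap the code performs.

2

pivot = nums[0] = 8; i = -1, j = 8
j→7 (nums[7]=1≤8), i→0 (nums[0]=8≥8); i<j, swap → [1, -2, 2, -7, -6, 9, 3, 8]
j→6 (nums[6]=3≤8), i→5 (nums[5]=9≥8); i<j, swap → [1, -2, 2, -7, -6, 3, 9, 8]
j→5, i→6; i≥j, return j=5. nums = [1, -2, 2, -7, -6, 3, 9, 8]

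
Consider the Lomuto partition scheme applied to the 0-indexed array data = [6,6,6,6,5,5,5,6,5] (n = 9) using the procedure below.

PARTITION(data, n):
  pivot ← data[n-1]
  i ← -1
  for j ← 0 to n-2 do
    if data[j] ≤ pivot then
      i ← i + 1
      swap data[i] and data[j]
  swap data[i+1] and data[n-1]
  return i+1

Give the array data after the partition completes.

pivot=5, i=-1
j=0: 6>5, skip
j=1: 6>5, skip
j=2: 6>5, skip
j=3: 6>5, skip
j=4: 5≤5, i=0, swap(0,4) ⇒ [5,6,6,6,6,5,5,6,5]
j=5: 5≤5, i=1, swap(1,5) ⇒ [5,5,6,6,6,6,5,6,5]
j=6: 5≤5, i=2, swap(2,6) ⇒ [5,5,5,6,6,6,6,6,5]
j=7: 6>5, skip
swap(3,8) ⇒ [5,5,5,5,6,6,6,6,6]; return 3

[5,5,5,5,6,6,6,6,6]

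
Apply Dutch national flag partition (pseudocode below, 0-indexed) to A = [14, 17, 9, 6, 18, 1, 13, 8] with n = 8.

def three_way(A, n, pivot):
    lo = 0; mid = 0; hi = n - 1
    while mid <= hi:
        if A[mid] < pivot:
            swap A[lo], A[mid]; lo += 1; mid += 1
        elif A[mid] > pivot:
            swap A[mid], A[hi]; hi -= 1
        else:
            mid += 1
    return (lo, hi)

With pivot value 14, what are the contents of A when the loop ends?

lo=0 mid=0 hi=7
14=14: mid=1
17>14: swap(1,7), hi=6 ⇒ [14, 8, 9, 6, 18, 1, 13, 17]
8<14: swap(0,1), lo=1 mid=2 ⇒ [8, 14, 9, 6, 18, 1, 13, 17]
9<14: swap(1,2), lo=2 mid=3 ⇒ [8, 9, 14, 6, 18, 1, 13, 17]
6<14: swap(2,3), lo=3 mid=4 ⇒ [8, 9, 6, 14, 18, 1, 13, 17]
18>14: swap(4,6), hi=5 ⇒ [8, 9, 6, 14, 13, 1, 18, 17]
13<14: swap(3,4), lo=4 mid=5 ⇒ [8, 9, 6, 13, 14, 1, 18, 17]
1<14: swap(4,5), lo=5 mid=6 ⇒ [8, 9, 6, 13, 1, 14, 18, 17]
done. lo=5 hi=5; A=[8, 9, 6, 13, 1, 14, 18, 17]

[8, 9, 6, 13, 1, 14, 18, 17]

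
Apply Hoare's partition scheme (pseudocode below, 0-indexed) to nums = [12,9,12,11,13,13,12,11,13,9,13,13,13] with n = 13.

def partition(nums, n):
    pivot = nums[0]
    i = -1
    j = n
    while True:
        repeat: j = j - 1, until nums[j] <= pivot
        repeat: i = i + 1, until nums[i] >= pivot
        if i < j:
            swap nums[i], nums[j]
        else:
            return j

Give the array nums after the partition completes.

[9,9,11,11,12,13,13,12,13,12,13,13,13]

pivot=12
j stops at 9 (9), i stops at 0 (12); swap ⇒ [9,9,12,11,13,13,12,11,13,12,13,13,13]
j stops at 7 (11), i stops at 2 (12); swap ⇒ [9,9,11,11,13,13,12,12,13,12,13,13,13]
j stops at 6 (12), i stops at 4 (13); swap ⇒ [9,9,11,11,12,13,13,12,13,12,13,13,13]
j stops at 4, i stops at 5; i≥j ⇒ return 4. nums=[9,9,11,11,12,13,13,12,13,12,13,13,13]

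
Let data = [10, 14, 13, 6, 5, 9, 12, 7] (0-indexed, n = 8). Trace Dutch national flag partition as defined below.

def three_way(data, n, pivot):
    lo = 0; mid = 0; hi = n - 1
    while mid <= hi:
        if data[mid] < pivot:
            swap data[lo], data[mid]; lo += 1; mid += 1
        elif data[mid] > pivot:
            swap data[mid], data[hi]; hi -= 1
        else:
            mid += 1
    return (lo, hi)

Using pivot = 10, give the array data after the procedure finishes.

lo=0 mid=0 hi=7
10=10: mid=1
14>10: swap(1,7), hi=6 ⇒ [10, 7, 13, 6, 5, 9, 12, 14]
7<10: swap(0,1), lo=1 mid=2 ⇒ [7, 10, 13, 6, 5, 9, 12, 14]
13>10: swap(2,6), hi=5 ⇒ [7, 10, 12, 6, 5, 9, 13, 14]
12>10: swap(2,5), hi=4 ⇒ [7, 10, 9, 6, 5, 12, 13, 14]
9<10: swap(1,2), lo=2 mid=3 ⇒ [7, 9, 10, 6, 5, 12, 13, 14]
6<10: swap(2,3), lo=3 mid=4 ⇒ [7, 9, 6, 10, 5, 12, 13, 14]
5<10: swap(3,4), lo=4 mid=5 ⇒ [7, 9, 6, 5, 10, 12, 13, 14]
done. lo=4 hi=4; data=[7, 9, 6, 5, 10, 12, 13, 14]

[7, 9, 6, 5, 10, 12, 13, 14]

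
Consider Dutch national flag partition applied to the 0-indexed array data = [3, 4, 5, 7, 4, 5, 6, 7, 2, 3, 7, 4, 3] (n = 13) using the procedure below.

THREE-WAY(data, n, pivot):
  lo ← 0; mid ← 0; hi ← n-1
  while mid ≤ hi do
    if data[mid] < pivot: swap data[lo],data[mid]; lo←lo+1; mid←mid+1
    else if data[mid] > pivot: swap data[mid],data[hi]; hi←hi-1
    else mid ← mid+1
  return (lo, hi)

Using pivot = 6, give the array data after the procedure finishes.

lo=0 mid=0 hi=12
3<6: swap(0,0), lo=1 mid=1 ⇒ [3, 4, 5, 7, 4, 5, 6, 7, 2, 3, 7, 4, 3]
4<6: swap(1,1), lo=2 mid=2 ⇒ [3, 4, 5, 7, 4, 5, 6, 7, 2, 3, 7, 4, 3]
5<6: swap(2,2), lo=3 mid=3 ⇒ [3, 4, 5, 7, 4, 5, 6, 7, 2, 3, 7, 4, 3]
7>6: swap(3,12), hi=11 ⇒ [3, 4, 5, 3, 4, 5, 6, 7, 2, 3, 7, 4, 7]
3<6: swap(3,3), lo=4 mid=4 ⇒ [3, 4, 5, 3, 4, 5, 6, 7, 2, 3, 7, 4, 7]
4<6: swap(4,4), lo=5 mid=5 ⇒ [3, 4, 5, 3, 4, 5, 6, 7, 2, 3, 7, 4, 7]
5<6: swap(5,5), lo=6 mid=6 ⇒ [3, 4, 5, 3, 4, 5, 6, 7, 2, 3, 7, 4, 7]
6=6: mid=7
7>6: swap(7,11), hi=10 ⇒ [3, 4, 5, 3, 4, 5, 6, 4, 2, 3, 7, 7, 7]
4<6: swap(6,7), lo=7 mid=8 ⇒ [3, 4, 5, 3, 4, 5, 4, 6, 2, 3, 7, 7, 7]
2<6: swap(7,8), lo=8 mid=9 ⇒ [3, 4, 5, 3, 4, 5, 4, 2, 6, 3, 7, 7, 7]
3<6: swap(8,9), lo=9 mid=10 ⇒ [3, 4, 5, 3, 4, 5, 4, 2, 3, 6, 7, 7, 7]
7>6: swap(10,10), hi=9 ⇒ [3, 4, 5, 3, 4, 5, 4, 2, 3, 6, 7, 7, 7]
done. lo=9 hi=9; data=[3, 4, 5, 3, 4, 5, 4, 2, 3, 6, 7, 7, 7]

[3, 4, 5, 3, 4, 5, 4, 2, 3, 6, 7, 7, 7]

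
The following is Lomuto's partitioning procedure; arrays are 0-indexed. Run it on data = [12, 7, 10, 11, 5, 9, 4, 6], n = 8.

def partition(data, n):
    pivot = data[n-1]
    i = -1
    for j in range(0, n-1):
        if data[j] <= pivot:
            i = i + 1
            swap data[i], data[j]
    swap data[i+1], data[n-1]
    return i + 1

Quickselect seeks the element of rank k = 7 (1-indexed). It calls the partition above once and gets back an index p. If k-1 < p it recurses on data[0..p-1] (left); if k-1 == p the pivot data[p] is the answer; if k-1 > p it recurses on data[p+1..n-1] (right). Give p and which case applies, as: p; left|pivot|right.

pivot = data[7] = 6; i = -1
j=0: data[0]=12 > 6 → no swap
j=1: data[1]=7 > 6 → no swap
j=2: data[2]=10 > 6 → no swap
j=3: data[3]=11 > 6 → no swap
j=4: data[4]=5 ≤ 6 → i=0, swap data[0],data[4] → [5, 7, 10, 11, 12, 9, 4, 6]
j=5: data[5]=9 > 6 → no swap
j=6: data[6]=4 ≤ 6 → i=1, swap data[1],data[6] → [5, 4, 10, 11, 12, 9, 7, 6]
final swap data[2],data[7] → [5, 4, 6, 11, 12, 9, 7, 10]; return 2
p = 2; k-1 = 6 > 2 ⇒ right

2; right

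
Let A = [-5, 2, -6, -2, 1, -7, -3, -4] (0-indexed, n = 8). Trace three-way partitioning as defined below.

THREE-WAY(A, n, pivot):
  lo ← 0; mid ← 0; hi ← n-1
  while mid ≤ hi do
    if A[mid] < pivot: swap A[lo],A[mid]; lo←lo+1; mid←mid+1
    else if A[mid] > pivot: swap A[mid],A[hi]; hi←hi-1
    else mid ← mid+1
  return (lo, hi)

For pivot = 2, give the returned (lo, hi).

lo=0 mid=0 hi=7
-5<2: swap(0,0), lo=1 mid=1 ⇒ [-5, 2, -6, -2, 1, -7, -3, -4]
2=2: mid=2
-6<2: swap(1,2), lo=2 mid=3 ⇒ [-5, -6, 2, -2, 1, -7, -3, -4]
-2<2: swap(2,3), lo=3 mid=4 ⇒ [-5, -6, -2, 2, 1, -7, -3, -4]
1<2: swap(3,4), lo=4 mid=5 ⇒ [-5, -6, -2, 1, 2, -7, -3, -4]
-7<2: swap(4,5), lo=5 mid=6 ⇒ [-5, -6, -2, 1, -7, 2, -3, -4]
-3<2: swap(5,6), lo=6 mid=7 ⇒ [-5, -6, -2, 1, -7, -3, 2, -4]
-4<2: swap(6,7), lo=7 mid=8 ⇒ [-5, -6, -2, 1, -7, -3, -4, 2]
done. lo=7 hi=7; A=[-5, -6, -2, 1, -7, -3, -4, 2]

(7, 7)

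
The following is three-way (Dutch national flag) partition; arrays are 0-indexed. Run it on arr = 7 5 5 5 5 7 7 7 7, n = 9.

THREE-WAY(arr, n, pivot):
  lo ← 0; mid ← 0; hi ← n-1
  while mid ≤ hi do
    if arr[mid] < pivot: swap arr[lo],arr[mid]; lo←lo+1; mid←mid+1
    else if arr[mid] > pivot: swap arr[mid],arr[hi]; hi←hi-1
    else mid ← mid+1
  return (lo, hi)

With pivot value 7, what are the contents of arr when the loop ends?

5 5 5 5 7 7 7 7 7

pivot = 7; lo=0, mid=0, hi=8
arr[mid]=7=7: mid=1
arr[mid]=5<7: swap arr[0],arr[1]; lo=1,mid=2 → 5 7 5 5 5 7 7 7 7
arr[mid]=5<7: swap arr[1],arr[2]; lo=2,mid=3 → 5 5 7 5 5 7 7 7 7
arr[mid]=5<7: swap arr[2],arr[3]; lo=3,mid=4 → 5 5 5 7 5 7 7 7 7
arr[mid]=5<7: swap arr[3],arr[4]; lo=4,mid=5 → 5 5 5 5 7 7 7 7 7
arr[mid]=7=7: mid=6
arr[mid]=7=7: mid=7
arr[mid]=7=7: mid=8
arr[mid]=7=7: mid=9
end: lo=4, hi=8; arr = 5 5 5 5 7 7 7 7 7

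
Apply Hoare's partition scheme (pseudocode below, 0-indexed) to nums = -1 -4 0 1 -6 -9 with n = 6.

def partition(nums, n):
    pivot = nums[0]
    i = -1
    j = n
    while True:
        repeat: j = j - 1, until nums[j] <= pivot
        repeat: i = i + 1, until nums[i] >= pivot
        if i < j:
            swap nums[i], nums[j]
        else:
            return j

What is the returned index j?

2

pivot=-1
j stops at 5 (-9), i stops at 0 (-1); swap ⇒ -9 -4 0 1 -6 -1
j stops at 4 (-6), i stops at 2 (0); swap ⇒ -9 -4 -6 1 0 -1
j stops at 2, i stops at 3; i≥j ⇒ return 2. nums=-9 -4 -6 1 0 -1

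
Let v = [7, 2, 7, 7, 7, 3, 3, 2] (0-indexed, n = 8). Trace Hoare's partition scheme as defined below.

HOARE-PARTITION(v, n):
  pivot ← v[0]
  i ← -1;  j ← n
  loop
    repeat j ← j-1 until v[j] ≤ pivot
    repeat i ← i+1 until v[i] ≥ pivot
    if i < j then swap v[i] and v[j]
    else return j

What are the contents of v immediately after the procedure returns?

pivot = v[0] = 7; i = -1, j = 8
j→7 (v[7]=2≤7), i→0 (v[0]=7≥7); i<j, swap → [2, 2, 7, 7, 7, 3, 3, 7]
j→6 (v[6]=3≤7), i→2 (v[2]=7≥7); i<j, swap → [2, 2, 3, 7, 7, 3, 7, 7]
j→5 (v[5]=3≤7), i→3 (v[3]=7≥7); i<j, swap → [2, 2, 3, 3, 7, 7, 7, 7]
j→4, i→4; i≥j, return j=4. v = [2, 2, 3, 3, 7, 7, 7, 7]

[2, 2, 3, 3, 7, 7, 7, 7]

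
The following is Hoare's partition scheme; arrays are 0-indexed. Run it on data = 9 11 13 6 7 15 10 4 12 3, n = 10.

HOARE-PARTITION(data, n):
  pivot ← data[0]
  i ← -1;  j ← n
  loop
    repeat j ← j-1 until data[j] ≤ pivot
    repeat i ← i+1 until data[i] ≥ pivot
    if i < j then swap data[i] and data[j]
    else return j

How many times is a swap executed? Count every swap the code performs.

pivot=9
j stops at 9 (3), i stops at 0 (9); swap ⇒ 3 11 13 6 7 15 10 4 12 9
j stops at 7 (4), i stops at 1 (11); swap ⇒ 3 4 13 6 7 15 10 11 12 9
j stops at 4 (7), i stops at 2 (13); swap ⇒ 3 4 7 6 13 15 10 11 12 9
j stops at 3, i stops at 4; i≥j ⇒ return 3. data=3 4 7 6 13 15 10 11 12 9

3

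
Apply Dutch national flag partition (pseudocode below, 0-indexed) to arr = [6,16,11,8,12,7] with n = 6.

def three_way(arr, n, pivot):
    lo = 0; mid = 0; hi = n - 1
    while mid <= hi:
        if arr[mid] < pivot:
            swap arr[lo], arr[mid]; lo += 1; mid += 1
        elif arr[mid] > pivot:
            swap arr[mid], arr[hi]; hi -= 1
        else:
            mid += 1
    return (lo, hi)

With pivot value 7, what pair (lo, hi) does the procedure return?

pivot = 7; lo=0, mid=0, hi=5
arr[mid]=6<7: swap arr[0],arr[0]; lo=1,mid=1 → [6,16,11,8,12,7]
arr[mid]=16>7: swap arr[1],arr[5]; hi=4 → [6,7,11,8,12,16]
arr[mid]=7=7: mid=2
arr[mid]=11>7: swap arr[2],arr[4]; hi=3 → [6,7,12,8,11,16]
arr[mid]=12>7: swap arr[2],arr[3]; hi=2 → [6,7,8,12,11,16]
arr[mid]=8>7: swap arr[2],arr[2]; hi=1 → [6,7,8,12,11,16]
end: lo=1, hi=1; arr = [6,7,8,12,11,16]

(1, 1)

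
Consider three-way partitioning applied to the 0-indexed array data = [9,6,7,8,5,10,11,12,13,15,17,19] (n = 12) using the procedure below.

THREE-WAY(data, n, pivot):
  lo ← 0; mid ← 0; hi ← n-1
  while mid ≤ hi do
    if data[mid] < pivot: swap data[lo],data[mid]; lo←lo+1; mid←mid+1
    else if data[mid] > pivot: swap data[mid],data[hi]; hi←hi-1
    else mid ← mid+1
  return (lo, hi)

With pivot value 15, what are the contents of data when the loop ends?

[9,6,7,8,5,10,11,12,13,15,19,17]

pivot = 15; lo=0, mid=0, hi=11
data[mid]=9<15: swap data[0],data[0]; lo=1,mid=1 → [9,6,7,8,5,10,11,12,13,15,17,19]
data[mid]=6<15: swap data[1],data[1]; lo=2,mid=2 → [9,6,7,8,5,10,11,12,13,15,17,19]
data[mid]=7<15: swap data[2],data[2]; lo=3,mid=3 → [9,6,7,8,5,10,11,12,13,15,17,19]
data[mid]=8<15: swap data[3],data[3]; lo=4,mid=4 → [9,6,7,8,5,10,11,12,13,15,17,19]
data[mid]=5<15: swap data[4],data[4]; lo=5,mid=5 → [9,6,7,8,5,10,11,12,13,15,17,19]
data[mid]=10<15: swap data[5],data[5]; lo=6,mid=6 → [9,6,7,8,5,10,11,12,13,15,17,19]
data[mid]=11<15: swap data[6],data[6]; lo=7,mid=7 → [9,6,7,8,5,10,11,12,13,15,17,19]
data[mid]=12<15: swap data[7],data[7]; lo=8,mid=8 → [9,6,7,8,5,10,11,12,13,15,17,19]
data[mid]=13<15: swap data[8],data[8]; lo=9,mid=9 → [9,6,7,8,5,10,11,12,13,15,17,19]
data[mid]=15=15: mid=10
data[mid]=17>15: swap data[10],data[11]; hi=10 → [9,6,7,8,5,10,11,12,13,15,19,17]
data[mid]=19>15: swap data[10],data[10]; hi=9 → [9,6,7,8,5,10,11,12,13,15,19,17]
end: lo=9, hi=9; data = [9,6,7,8,5,10,11,12,13,15,19,17]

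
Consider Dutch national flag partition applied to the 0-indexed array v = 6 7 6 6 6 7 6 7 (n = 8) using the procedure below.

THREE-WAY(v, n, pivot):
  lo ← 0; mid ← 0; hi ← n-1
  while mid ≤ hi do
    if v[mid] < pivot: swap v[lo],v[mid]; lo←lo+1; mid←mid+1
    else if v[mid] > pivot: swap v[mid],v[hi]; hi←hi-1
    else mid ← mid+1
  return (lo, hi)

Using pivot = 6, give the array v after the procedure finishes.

6 6 6 6 6 7 7 7

lo=0 mid=0 hi=7
6=6: mid=1
7>6: swap(1,7), hi=6 ⇒ 6 7 6 6 6 7 6 7
7>6: swap(1,6), hi=5 ⇒ 6 6 6 6 6 7 7 7
6=6: mid=2
6=6: mid=3
6=6: mid=4
6=6: mid=5
7>6: swap(5,5), hi=4 ⇒ 6 6 6 6 6 7 7 7
done. lo=0 hi=4; v=6 6 6 6 6 7 7 7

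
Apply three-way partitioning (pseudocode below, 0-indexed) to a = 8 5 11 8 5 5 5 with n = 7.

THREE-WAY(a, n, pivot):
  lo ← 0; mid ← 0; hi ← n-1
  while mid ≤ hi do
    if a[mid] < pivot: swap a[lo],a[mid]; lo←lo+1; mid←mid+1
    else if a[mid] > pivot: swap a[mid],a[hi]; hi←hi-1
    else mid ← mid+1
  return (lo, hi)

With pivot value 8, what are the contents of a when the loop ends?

pivot = 8; lo=0, mid=0, hi=6
a[mid]=8=8: mid=1
a[mid]=5<8: swap a[0],a[1]; lo=1,mid=2 → 5 8 11 8 5 5 5
a[mid]=11>8: swap a[2],a[6]; hi=5 → 5 8 5 8 5 5 11
a[mid]=5<8: swap a[1],a[2]; lo=2,mid=3 → 5 5 8 8 5 5 11
a[mid]=8=8: mid=4
a[mid]=5<8: swap a[2],a[4]; lo=3,mid=5 → 5 5 5 8 8 5 11
a[mid]=5<8: swap a[3],a[5]; lo=4,mid=6 → 5 5 5 5 8 8 11
end: lo=4, hi=5; a = 5 5 5 5 8 8 11

5 5 5 5 8 8 11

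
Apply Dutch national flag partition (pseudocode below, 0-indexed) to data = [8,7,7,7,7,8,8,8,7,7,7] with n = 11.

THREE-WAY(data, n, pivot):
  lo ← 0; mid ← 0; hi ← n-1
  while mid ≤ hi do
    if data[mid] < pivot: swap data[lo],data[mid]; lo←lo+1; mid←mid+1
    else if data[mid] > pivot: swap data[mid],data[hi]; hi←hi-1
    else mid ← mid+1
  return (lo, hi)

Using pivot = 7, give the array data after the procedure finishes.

pivot = 7; lo=0, mid=0, hi=10
data[mid]=8>7: swap data[0],data[10]; hi=9 → [7,7,7,7,7,8,8,8,7,7,8]
data[mid]=7=7: mid=1
data[mid]=7=7: mid=2
data[mid]=7=7: mid=3
data[mid]=7=7: mid=4
data[mid]=7=7: mid=5
data[mid]=8>7: swap data[5],data[9]; hi=8 → [7,7,7,7,7,7,8,8,7,8,8]
data[mid]=7=7: mid=6
data[mid]=8>7: swap data[6],data[8]; hi=7 → [7,7,7,7,7,7,7,8,8,8,8]
data[mid]=7=7: mid=7
data[mid]=8>7: swap data[7],data[7]; hi=6 → [7,7,7,7,7,7,7,8,8,8,8]
end: lo=0, hi=6; data = [7,7,7,7,7,7,7,8,8,8,8]

[7,7,7,7,7,7,7,8,8,8,8]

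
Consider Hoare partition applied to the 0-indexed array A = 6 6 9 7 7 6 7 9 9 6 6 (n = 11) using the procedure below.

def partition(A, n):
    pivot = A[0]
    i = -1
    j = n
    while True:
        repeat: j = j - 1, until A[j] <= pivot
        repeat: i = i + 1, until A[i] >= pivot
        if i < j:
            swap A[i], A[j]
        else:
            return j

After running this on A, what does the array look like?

6 6 6 7 7 9 7 9 9 6 6

pivot = A[0] = 6; i = -1, j = 11
j→10 (A[10]=6≤6), i→0 (A[0]=6≥6); i<j, swap → 6 6 9 7 7 6 7 9 9 6 6
j→9 (A[9]=6≤6), i→1 (A[1]=6≥6); i<j, swap → 6 6 9 7 7 6 7 9 9 6 6
j→5 (A[5]=6≤6), i→2 (A[2]=9≥6); i<j, swap → 6 6 6 7 7 9 7 9 9 6 6
j→2, i→3; i≥j, return j=2. A = 6 6 6 7 7 9 7 9 9 6 6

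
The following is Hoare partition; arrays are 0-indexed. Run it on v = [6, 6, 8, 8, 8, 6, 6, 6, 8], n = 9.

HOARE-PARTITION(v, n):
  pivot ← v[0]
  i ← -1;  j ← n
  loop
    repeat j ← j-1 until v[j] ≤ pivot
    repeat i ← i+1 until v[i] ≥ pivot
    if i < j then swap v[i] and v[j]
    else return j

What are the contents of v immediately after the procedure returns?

pivot=6
j stops at 7 (6), i stops at 0 (6); swap ⇒ [6, 6, 8, 8, 8, 6, 6, 6, 8]
j stops at 6 (6), i stops at 1 (6); swap ⇒ [6, 6, 8, 8, 8, 6, 6, 6, 8]
j stops at 5 (6), i stops at 2 (8); swap ⇒ [6, 6, 6, 8, 8, 8, 6, 6, 8]
j stops at 2, i stops at 3; i≥j ⇒ return 2. v=[6, 6, 6, 8, 8, 8, 6, 6, 8]

[6, 6, 6, 8, 8, 8, 6, 6, 8]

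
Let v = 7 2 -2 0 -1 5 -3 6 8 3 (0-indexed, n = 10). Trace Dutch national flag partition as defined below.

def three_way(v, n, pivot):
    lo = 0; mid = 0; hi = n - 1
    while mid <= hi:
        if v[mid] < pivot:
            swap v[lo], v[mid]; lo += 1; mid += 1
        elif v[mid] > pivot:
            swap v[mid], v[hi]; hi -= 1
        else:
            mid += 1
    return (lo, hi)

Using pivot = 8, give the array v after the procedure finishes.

pivot = 8; lo=0, mid=0, hi=9
v[mid]=7<8: swap v[0],v[0]; lo=1,mid=1 → 7 2 -2 0 -1 5 -3 6 8 3
v[mid]=2<8: swap v[1],v[1]; lo=2,mid=2 → 7 2 -2 0 -1 5 -3 6 8 3
v[mid]=-2<8: swap v[2],v[2]; lo=3,mid=3 → 7 2 -2 0 -1 5 -3 6 8 3
v[mid]=0<8: swap v[3],v[3]; lo=4,mid=4 → 7 2 -2 0 -1 5 -3 6 8 3
v[mid]=-1<8: swap v[4],v[4]; lo=5,mid=5 → 7 2 -2 0 -1 5 -3 6 8 3
v[mid]=5<8: swap v[5],v[5]; lo=6,mid=6 → 7 2 -2 0 -1 5 -3 6 8 3
v[mid]=-3<8: swap v[6],v[6]; lo=7,mid=7 → 7 2 -2 0 -1 5 -3 6 8 3
v[mid]=6<8: swap v[7],v[7]; lo=8,mid=8 → 7 2 -2 0 -1 5 -3 6 8 3
v[mid]=8=8: mid=9
v[mid]=3<8: swap v[8],v[9]; lo=9,mid=10 → 7 2 -2 0 -1 5 -3 6 3 8
end: lo=9, hi=9; v = 7 2 -2 0 -1 5 -3 6 3 8

7 2 -2 0 -1 5 -3 6 3 8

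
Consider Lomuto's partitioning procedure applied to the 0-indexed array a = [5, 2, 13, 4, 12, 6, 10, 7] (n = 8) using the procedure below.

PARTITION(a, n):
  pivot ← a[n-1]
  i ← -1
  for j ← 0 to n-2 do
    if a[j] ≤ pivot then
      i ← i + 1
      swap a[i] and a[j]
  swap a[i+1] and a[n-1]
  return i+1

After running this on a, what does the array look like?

pivot = a[7] = 7; i = -1
j=0: a[0]=5 ≤ 7 → i=0, swap a[0],a[0] (no change) → [5, 2, 13, 4, 12, 6, 10, 7]
j=1: a[1]=2 ≤ 7 → i=1, swap a[1],a[1] (no change) → [5, 2, 13, 4, 12, 6, 10, 7]
j=2: a[2]=13 > 7 → no swap
j=3: a[3]=4 ≤ 7 → i=2, swap a[2],a[3] → [5, 2, 4, 13, 12, 6, 10, 7]
j=4: a[4]=12 > 7 → no swap
j=5: a[5]=6 ≤ 7 → i=3, swap a[3],a[5] → [5, 2, 4, 6, 12, 13, 10, 7]
j=6: a[6]=10 > 7 → no swap
final swap a[4],a[7] → [5, 2, 4, 6, 7, 13, 10, 12]; return 4

[5, 2, 4, 6, 7, 13, 10, 12]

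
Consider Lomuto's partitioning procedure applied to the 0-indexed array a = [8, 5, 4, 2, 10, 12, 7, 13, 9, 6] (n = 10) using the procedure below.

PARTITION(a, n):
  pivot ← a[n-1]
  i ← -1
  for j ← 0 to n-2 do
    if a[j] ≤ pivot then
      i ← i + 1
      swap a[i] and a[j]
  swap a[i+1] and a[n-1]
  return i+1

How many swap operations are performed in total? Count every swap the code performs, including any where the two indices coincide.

4

pivot=6, i=-1
j=0: 8>6, skip
j=1: 5≤6, i=0, swap(0,1) ⇒ [5, 8, 4, 2, 10, 12, 7, 13, 9, 6]
j=2: 4≤6, i=1, swap(1,2) ⇒ [5, 4, 8, 2, 10, 12, 7, 13, 9, 6]
j=3: 2≤6, i=2, swap(2,3) ⇒ [5, 4, 2, 8, 10, 12, 7, 13, 9, 6]
j=4: 10>6, skip
j=5: 12>6, skip
j=6: 7>6, skip
j=7: 13>6, skip
j=8: 9>6, skip
swap(3,9) ⇒ [5, 4, 2, 6, 10, 12, 7, 13, 9, 8]; return 3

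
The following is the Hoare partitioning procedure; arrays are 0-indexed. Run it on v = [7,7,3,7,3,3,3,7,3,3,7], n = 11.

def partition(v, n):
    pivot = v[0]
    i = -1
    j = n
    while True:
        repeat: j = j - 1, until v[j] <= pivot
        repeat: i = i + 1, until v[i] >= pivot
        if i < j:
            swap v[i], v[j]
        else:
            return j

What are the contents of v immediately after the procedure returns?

[7,3,3,3,3,3,3,7,7,7,7]

pivot=7
j stops at 10 (7), i stops at 0 (7); swap ⇒ [7,7,3,7,3,3,3,7,3,3,7]
j stops at 9 (3), i stops at 1 (7); swap ⇒ [7,3,3,7,3,3,3,7,3,7,7]
j stops at 8 (3), i stops at 3 (7); swap ⇒ [7,3,3,3,3,3,3,7,7,7,7]
j stops at 7, i stops at 7; i≥j ⇒ return 7. v=[7,3,3,3,3,3,3,7,7,7,7]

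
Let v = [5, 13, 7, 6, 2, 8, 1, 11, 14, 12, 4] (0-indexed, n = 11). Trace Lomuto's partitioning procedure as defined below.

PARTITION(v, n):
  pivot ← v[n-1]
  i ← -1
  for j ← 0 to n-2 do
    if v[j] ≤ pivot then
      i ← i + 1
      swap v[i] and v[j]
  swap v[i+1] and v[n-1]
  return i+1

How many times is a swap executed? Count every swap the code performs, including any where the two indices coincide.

pivot=4, i=-1
j=0: 5>4, skip
j=1: 13>4, skip
j=2: 7>4, skip
j=3: 6>4, skip
j=4: 2≤4, i=0, swap(0,4) ⇒ [2, 13, 7, 6, 5, 8, 1, 11, 14, 12, 4]
j=5: 8>4, skip
j=6: 1≤4, i=1, swap(1,6) ⇒ [2, 1, 7, 6, 5, 8, 13, 11, 14, 12, 4]
j=7: 11>4, skip
j=8: 14>4, skip
j=9: 12>4, skip
swap(2,10) ⇒ [2, 1, 4, 6, 5, 8, 13, 11, 14, 12, 7]; return 2

3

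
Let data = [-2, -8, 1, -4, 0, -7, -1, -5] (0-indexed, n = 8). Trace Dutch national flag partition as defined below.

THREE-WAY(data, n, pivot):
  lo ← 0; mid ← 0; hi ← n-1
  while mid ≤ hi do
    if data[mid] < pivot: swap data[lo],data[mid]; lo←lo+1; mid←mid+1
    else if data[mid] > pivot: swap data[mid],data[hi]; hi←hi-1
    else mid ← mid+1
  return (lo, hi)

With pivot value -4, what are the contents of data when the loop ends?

[-5, -8, -7, -4, 0, -1, 1, -2]

lo=0 mid=0 hi=7
-2>-4: swap(0,7), hi=6 ⇒ [-5, -8, 1, -4, 0, -7, -1, -2]
-5<-4: swap(0,0), lo=1 mid=1 ⇒ [-5, -8, 1, -4, 0, -7, -1, -2]
-8<-4: swap(1,1), lo=2 mid=2 ⇒ [-5, -8, 1, -4, 0, -7, -1, -2]
1>-4: swap(2,6), hi=5 ⇒ [-5, -8, -1, -4, 0, -7, 1, -2]
-1>-4: swap(2,5), hi=4 ⇒ [-5, -8, -7, -4, 0, -1, 1, -2]
-7<-4: swap(2,2), lo=3 mid=3 ⇒ [-5, -8, -7, -4, 0, -1, 1, -2]
-4=-4: mid=4
0>-4: swap(4,4), hi=3 ⇒ [-5, -8, -7, -4, 0, -1, 1, -2]
done. lo=3 hi=3; data=[-5, -8, -7, -4, 0, -1, 1, -2]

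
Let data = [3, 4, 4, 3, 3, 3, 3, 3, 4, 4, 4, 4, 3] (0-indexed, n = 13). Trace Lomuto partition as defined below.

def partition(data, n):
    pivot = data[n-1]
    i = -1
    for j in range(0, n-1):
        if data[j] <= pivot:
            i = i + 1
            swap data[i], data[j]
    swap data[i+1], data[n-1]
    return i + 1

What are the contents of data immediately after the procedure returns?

[3, 3, 3, 3, 3, 3, 3, 4, 4, 4, 4, 4, 4]

pivot=3, i=-1
j=0: 3≤3, i=0, swap(0,0) ⇒ [3, 4, 4, 3, 3, 3, 3, 3, 4, 4, 4, 4, 3]
j=1: 4>3, skip
j=2: 4>3, skip
j=3: 3≤3, i=1, swap(1,3) ⇒ [3, 3, 4, 4, 3, 3, 3, 3, 4, 4, 4, 4, 3]
j=4: 3≤3, i=2, swap(2,4) ⇒ [3, 3, 3, 4, 4, 3, 3, 3, 4, 4, 4, 4, 3]
j=5: 3≤3, i=3, swap(3,5) ⇒ [3, 3, 3, 3, 4, 4, 3, 3, 4, 4, 4, 4, 3]
j=6: 3≤3, i=4, swap(4,6) ⇒ [3, 3, 3, 3, 3, 4, 4, 3, 4, 4, 4, 4, 3]
j=7: 3≤3, i=5, swap(5,7) ⇒ [3, 3, 3, 3, 3, 3, 4, 4, 4, 4, 4, 4, 3]
j=8: 4>3, skip
j=9: 4>3, skip
j=10: 4>3, skip
j=11: 4>3, skip
swap(6,12) ⇒ [3, 3, 3, 3, 3, 3, 3, 4, 4, 4, 4, 4, 4]; return 6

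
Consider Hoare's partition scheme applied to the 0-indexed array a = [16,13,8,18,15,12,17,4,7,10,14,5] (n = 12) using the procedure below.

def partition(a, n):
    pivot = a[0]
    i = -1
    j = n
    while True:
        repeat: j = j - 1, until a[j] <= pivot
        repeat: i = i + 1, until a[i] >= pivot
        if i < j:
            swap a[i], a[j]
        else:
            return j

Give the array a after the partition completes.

[5,13,8,14,15,12,10,4,7,17,18,16]

pivot=16
j stops at 11 (5), i stops at 0 (16); swap ⇒ [5,13,8,18,15,12,17,4,7,10,14,16]
j stops at 10 (14), i stops at 3 (18); swap ⇒ [5,13,8,14,15,12,17,4,7,10,18,16]
j stops at 9 (10), i stops at 6 (17); swap ⇒ [5,13,8,14,15,12,10,4,7,17,18,16]
j stops at 8, i stops at 9; i≥j ⇒ return 8. a=[5,13,8,14,15,12,10,4,7,17,18,16]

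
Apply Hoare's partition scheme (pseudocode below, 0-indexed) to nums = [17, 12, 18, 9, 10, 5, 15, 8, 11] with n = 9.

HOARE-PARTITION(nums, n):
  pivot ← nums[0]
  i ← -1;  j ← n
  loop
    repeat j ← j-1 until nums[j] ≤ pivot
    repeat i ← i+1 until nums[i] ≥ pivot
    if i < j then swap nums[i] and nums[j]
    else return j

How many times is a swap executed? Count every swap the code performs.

pivot = nums[0] = 17; i = -1, j = 9
j→8 (nums[8]=11≤17), i→0 (nums[0]=17≥17); i<j, swap → [11, 12, 18, 9, 10, 5, 15, 8, 17]
j→7 (nums[7]=8≤17), i→2 (nums[2]=18≥17); i<j, swap → [11, 12, 8, 9, 10, 5, 15, 18, 17]
j→6, i→7; i≥j, return j=6. nums = [11, 12, 8, 9, 10, 5, 15, 18, 17]

2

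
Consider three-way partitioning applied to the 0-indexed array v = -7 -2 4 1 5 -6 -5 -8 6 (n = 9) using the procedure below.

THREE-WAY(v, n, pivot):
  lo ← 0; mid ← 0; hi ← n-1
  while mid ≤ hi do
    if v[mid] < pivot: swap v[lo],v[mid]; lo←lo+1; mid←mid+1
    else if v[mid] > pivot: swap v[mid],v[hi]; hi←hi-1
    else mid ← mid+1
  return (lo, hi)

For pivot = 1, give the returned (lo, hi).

lo=0 mid=0 hi=8
-7<1: swap(0,0), lo=1 mid=1 ⇒ -7 -2 4 1 5 -6 -5 -8 6
-2<1: swap(1,1), lo=2 mid=2 ⇒ -7 -2 4 1 5 -6 -5 -8 6
4>1: swap(2,8), hi=7 ⇒ -7 -2 6 1 5 -6 -5 -8 4
6>1: swap(2,7), hi=6 ⇒ -7 -2 -8 1 5 -6 -5 6 4
-8<1: swap(2,2), lo=3 mid=3 ⇒ -7 -2 -8 1 5 -6 -5 6 4
1=1: mid=4
5>1: swap(4,6), hi=5 ⇒ -7 -2 -8 1 -5 -6 5 6 4
-5<1: swap(3,4), lo=4 mid=5 ⇒ -7 -2 -8 -5 1 -6 5 6 4
-6<1: swap(4,5), lo=5 mid=6 ⇒ -7 -2 -8 -5 -6 1 5 6 4
done. lo=5 hi=5; v=-7 -2 -8 -5 -6 1 5 6 4

(5, 5)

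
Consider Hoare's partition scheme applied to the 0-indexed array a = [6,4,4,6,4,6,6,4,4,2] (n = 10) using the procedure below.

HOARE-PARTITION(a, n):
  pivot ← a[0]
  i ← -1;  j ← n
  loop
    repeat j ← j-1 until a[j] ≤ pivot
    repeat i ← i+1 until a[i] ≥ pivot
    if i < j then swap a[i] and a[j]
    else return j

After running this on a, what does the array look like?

[2,4,4,4,4,4,6,6,6,6]

pivot=6
j stops at 9 (2), i stops at 0 (6); swap ⇒ [2,4,4,6,4,6,6,4,4,6]
j stops at 8 (4), i stops at 3 (6); swap ⇒ [2,4,4,4,4,6,6,4,6,6]
j stops at 7 (4), i stops at 5 (6); swap ⇒ [2,4,4,4,4,4,6,6,6,6]
j stops at 6, i stops at 6; i≥j ⇒ return 6. a=[2,4,4,4,4,4,6,6,6,6]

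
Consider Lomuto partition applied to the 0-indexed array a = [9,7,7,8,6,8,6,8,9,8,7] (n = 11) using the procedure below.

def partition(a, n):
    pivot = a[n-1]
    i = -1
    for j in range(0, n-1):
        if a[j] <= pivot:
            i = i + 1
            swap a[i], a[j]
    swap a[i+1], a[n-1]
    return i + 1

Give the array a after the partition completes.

pivot=7, i=-1
j=0: 9>7, skip
j=1: 7≤7, i=0, swap(0,1) ⇒ [7,9,7,8,6,8,6,8,9,8,7]
j=2: 7≤7, i=1, swap(1,2) ⇒ [7,7,9,8,6,8,6,8,9,8,7]
j=3: 8>7, skip
j=4: 6≤7, i=2, swap(2,4) ⇒ [7,7,6,8,9,8,6,8,9,8,7]
j=5: 8>7, skip
j=6: 6≤7, i=3, swap(3,6) ⇒ [7,7,6,6,9,8,8,8,9,8,7]
j=7: 8>7, skip
j=8: 9>7, skip
j=9: 8>7, skip
swap(4,10) ⇒ [7,7,6,6,7,8,8,8,9,8,9]; return 4

[7,7,6,6,7,8,8,8,9,8,9]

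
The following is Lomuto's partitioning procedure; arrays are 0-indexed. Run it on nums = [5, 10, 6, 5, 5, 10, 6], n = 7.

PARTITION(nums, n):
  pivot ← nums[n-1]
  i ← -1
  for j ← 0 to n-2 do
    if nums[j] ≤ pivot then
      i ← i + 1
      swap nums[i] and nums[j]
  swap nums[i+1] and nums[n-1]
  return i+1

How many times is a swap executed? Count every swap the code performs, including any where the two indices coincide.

5

pivot=6, i=-1
j=0: 5≤6, i=0, swap(0,0) ⇒ [5, 10, 6, 5, 5, 10, 6]
j=1: 10>6, skip
j=2: 6≤6, i=1, swap(1,2) ⇒ [5, 6, 10, 5, 5, 10, 6]
j=3: 5≤6, i=2, swap(2,3) ⇒ [5, 6, 5, 10, 5, 10, 6]
j=4: 5≤6, i=3, swap(3,4) ⇒ [5, 6, 5, 5, 10, 10, 6]
j=5: 10>6, skip
swap(4,6) ⇒ [5, 6, 5, 5, 6, 10, 10]; return 4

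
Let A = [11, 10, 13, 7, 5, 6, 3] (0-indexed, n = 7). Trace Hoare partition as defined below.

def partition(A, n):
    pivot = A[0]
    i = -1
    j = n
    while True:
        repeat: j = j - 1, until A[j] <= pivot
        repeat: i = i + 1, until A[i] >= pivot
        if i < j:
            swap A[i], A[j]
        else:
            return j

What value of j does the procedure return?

4

pivot = A[0] = 11; i = -1, j = 7
j→6 (A[6]=3≤11), i→0 (A[0]=11≥11); i<j, swap → [3, 10, 13, 7, 5, 6, 11]
j→5 (A[5]=6≤11), i→2 (A[2]=13≥11); i<j, swap → [3, 10, 6, 7, 5, 13, 11]
j→4, i→5; i≥j, return j=4. A = [3, 10, 6, 7, 5, 13, 11]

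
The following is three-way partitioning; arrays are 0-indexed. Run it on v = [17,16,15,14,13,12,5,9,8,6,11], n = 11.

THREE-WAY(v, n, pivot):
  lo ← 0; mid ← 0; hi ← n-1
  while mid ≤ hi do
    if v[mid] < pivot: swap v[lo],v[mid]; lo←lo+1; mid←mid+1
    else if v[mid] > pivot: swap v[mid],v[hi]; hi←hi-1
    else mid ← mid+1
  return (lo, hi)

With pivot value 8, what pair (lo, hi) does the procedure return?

(2, 2)

lo=0 mid=0 hi=10
17>8: swap(0,10), hi=9 ⇒ [11,16,15,14,13,12,5,9,8,6,17]
11>8: swap(0,9), hi=8 ⇒ [6,16,15,14,13,12,5,9,8,11,17]
6<8: swap(0,0), lo=1 mid=1 ⇒ [6,16,15,14,13,12,5,9,8,11,17]
16>8: swap(1,8), hi=7 ⇒ [6,8,15,14,13,12,5,9,16,11,17]
8=8: mid=2
15>8: swap(2,7), hi=6 ⇒ [6,8,9,14,13,12,5,15,16,11,17]
9>8: swap(2,6), hi=5 ⇒ [6,8,5,14,13,12,9,15,16,11,17]
5<8: swap(1,2), lo=2 mid=3 ⇒ [6,5,8,14,13,12,9,15,16,11,17]
14>8: swap(3,5), hi=4 ⇒ [6,5,8,12,13,14,9,15,16,11,17]
12>8: swap(3,4), hi=3 ⇒ [6,5,8,13,12,14,9,15,16,11,17]
13>8: swap(3,3), hi=2 ⇒ [6,5,8,13,12,14,9,15,16,11,17]
done. lo=2 hi=2; v=[6,5,8,13,12,14,9,15,16,11,17]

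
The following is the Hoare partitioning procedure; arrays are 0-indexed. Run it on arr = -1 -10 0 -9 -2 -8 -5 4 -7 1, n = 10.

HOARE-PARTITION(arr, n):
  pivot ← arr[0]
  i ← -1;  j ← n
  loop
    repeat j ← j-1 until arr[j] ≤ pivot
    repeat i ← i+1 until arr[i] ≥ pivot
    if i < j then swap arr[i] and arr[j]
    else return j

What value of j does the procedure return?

5

pivot=-1
j stops at 8 (-7), i stops at 0 (-1); swap ⇒ -7 -10 0 -9 -2 -8 -5 4 -1 1
j stops at 6 (-5), i stops at 2 (0); swap ⇒ -7 -10 -5 -9 -2 -8 0 4 -1 1
j stops at 5, i stops at 6; i≥j ⇒ return 5. arr=-7 -10 -5 -9 -2 -8 0 4 -1 1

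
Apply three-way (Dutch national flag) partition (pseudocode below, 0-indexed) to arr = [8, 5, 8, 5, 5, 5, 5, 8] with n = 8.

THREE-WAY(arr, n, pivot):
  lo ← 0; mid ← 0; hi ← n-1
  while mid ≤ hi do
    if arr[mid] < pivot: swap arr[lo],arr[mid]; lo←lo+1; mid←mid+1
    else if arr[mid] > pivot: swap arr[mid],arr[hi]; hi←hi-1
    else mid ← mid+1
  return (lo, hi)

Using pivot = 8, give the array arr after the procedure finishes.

[5, 5, 5, 5, 5, 8, 8, 8]

lo=0 mid=0 hi=7
8=8: mid=1
5<8: swap(0,1), lo=1 mid=2 ⇒ [5, 8, 8, 5, 5, 5, 5, 8]
8=8: mid=3
5<8: swap(1,3), lo=2 mid=4 ⇒ [5, 5, 8, 8, 5, 5, 5, 8]
5<8: swap(2,4), lo=3 mid=5 ⇒ [5, 5, 5, 8, 8, 5, 5, 8]
5<8: swap(3,5), lo=4 mid=6 ⇒ [5, 5, 5, 5, 8, 8, 5, 8]
5<8: swap(4,6), lo=5 mid=7 ⇒ [5, 5, 5, 5, 5, 8, 8, 8]
8=8: mid=8
done. lo=5 hi=7; arr=[5, 5, 5, 5, 5, 8, 8, 8]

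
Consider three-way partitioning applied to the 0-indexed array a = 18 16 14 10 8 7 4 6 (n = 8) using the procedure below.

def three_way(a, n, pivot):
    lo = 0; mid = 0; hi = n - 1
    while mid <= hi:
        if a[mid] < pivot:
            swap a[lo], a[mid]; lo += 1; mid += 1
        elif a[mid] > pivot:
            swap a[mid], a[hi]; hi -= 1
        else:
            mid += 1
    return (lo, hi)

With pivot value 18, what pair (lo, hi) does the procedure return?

(7, 7)

pivot = 18; lo=0, mid=0, hi=7
a[mid]=18=18: mid=1
a[mid]=16<18: swap a[0],a[1]; lo=1,mid=2 → 16 18 14 10 8 7 4 6
a[mid]=14<18: swap a[1],a[2]; lo=2,mid=3 → 16 14 18 10 8 7 4 6
a[mid]=10<18: swap a[2],a[3]; lo=3,mid=4 → 16 14 10 18 8 7 4 6
a[mid]=8<18: swap a[3],a[4]; lo=4,mid=5 → 16 14 10 8 18 7 4 6
a[mid]=7<18: swap a[4],a[5]; lo=5,mid=6 → 16 14 10 8 7 18 4 6
a[mid]=4<18: swap a[5],a[6]; lo=6,mid=7 → 16 14 10 8 7 4 18 6
a[mid]=6<18: swap a[6],a[7]; lo=7,mid=8 → 16 14 10 8 7 4 6 18
end: lo=7, hi=7; a = 16 14 10 8 7 4 6 18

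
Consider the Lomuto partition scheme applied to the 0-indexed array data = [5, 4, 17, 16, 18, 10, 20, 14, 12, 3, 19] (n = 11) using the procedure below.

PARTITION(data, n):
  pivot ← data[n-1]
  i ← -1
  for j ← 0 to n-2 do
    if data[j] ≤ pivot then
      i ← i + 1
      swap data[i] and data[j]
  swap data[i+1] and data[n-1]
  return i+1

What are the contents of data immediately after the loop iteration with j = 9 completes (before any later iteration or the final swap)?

pivot=19, i=-1
j=0: 5≤19, i=0, swap(0,0) ⇒ [5, 4, 17, 16, 18, 10, 20, 14, 12, 3, 19]
j=1: 4≤19, i=1, swap(1,1) ⇒ [5, 4, 17, 16, 18, 10, 20, 14, 12, 3, 19]
j=2: 17≤19, i=2, swap(2,2) ⇒ [5, 4, 17, 16, 18, 10, 20, 14, 12, 3, 19]
j=3: 16≤19, i=3, swap(3,3) ⇒ [5, 4, 17, 16, 18, 10, 20, 14, 12, 3, 19]
j=4: 18≤19, i=4, swap(4,4) ⇒ [5, 4, 17, 16, 18, 10, 20, 14, 12, 3, 19]
j=5: 10≤19, i=5, swap(5,5) ⇒ [5, 4, 17, 16, 18, 10, 20, 14, 12, 3, 19]
j=6: 20>19, skip
j=7: 14≤19, i=6, swap(6,7) ⇒ [5, 4, 17, 16, 18, 10, 14, 20, 12, 3, 19]
j=8: 12≤19, i=7, swap(7,8) ⇒ [5, 4, 17, 16, 18, 10, 14, 12, 20, 3, 19]
j=9: 3≤19, i=8, swap(8,9) ⇒ [5, 4, 17, 16, 18, 10, 14, 12, 3, 20, 19]
(after j=9) data = [5, 4, 17, 16, 18, 10, 14, 12, 3, 20, 19]

[5, 4, 17, 16, 18, 10, 14, 12, 3, 20, 19]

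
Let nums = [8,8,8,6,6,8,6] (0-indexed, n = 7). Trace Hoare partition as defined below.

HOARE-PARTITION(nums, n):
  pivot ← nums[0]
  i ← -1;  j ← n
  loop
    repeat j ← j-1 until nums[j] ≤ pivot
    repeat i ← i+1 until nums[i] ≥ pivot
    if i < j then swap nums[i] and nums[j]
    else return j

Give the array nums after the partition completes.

[6,8,6,6,8,8,8]

pivot = nums[0] = 8; i = -1, j = 7
j→6 (nums[6]=6≤8), i→0 (nums[0]=8≥8); i<j, swap → [6,8,8,6,6,8,8]
j→5 (nums[5]=8≤8), i→1 (nums[1]=8≥8); i<j, swap → [6,8,8,6,6,8,8]
j→4 (nums[4]=6≤8), i→2 (nums[2]=8≥8); i<j, swap → [6,8,6,6,8,8,8]
j→3, i→4; i≥j, return j=3. nums = [6,8,6,6,8,8,8]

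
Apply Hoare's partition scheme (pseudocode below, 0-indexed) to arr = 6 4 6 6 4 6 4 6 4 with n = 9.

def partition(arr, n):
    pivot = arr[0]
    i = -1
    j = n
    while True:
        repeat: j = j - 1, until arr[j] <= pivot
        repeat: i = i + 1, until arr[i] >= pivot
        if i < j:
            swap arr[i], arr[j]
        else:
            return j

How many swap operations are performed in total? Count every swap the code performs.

pivot = arr[0] = 6; i = -1, j = 9
j→8 (arr[8]=4≤6), i→0 (arr[0]=6≥6); i<j, swap → 4 4 6 6 4 6 4 6 6
j→7 (arr[7]=6≤6), i→2 (arr[2]=6≥6); i<j, swap → 4 4 6 6 4 6 4 6 6
j→6 (arr[6]=4≤6), i→3 (arr[3]=6≥6); i<j, swap → 4 4 6 4 4 6 6 6 6
j→5, i→5; i≥j, return j=5. arr = 4 4 6 4 4 6 6 6 6

3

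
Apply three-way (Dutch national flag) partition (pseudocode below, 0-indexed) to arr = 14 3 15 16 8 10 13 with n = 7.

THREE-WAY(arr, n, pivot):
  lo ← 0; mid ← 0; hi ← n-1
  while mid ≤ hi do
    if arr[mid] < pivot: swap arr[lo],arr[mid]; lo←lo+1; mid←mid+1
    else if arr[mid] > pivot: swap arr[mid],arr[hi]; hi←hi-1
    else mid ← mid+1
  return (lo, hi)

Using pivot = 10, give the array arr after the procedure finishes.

lo=0 mid=0 hi=6
14>10: swap(0,6), hi=5 ⇒ 13 3 15 16 8 10 14
13>10: swap(0,5), hi=4 ⇒ 10 3 15 16 8 13 14
10=10: mid=1
3<10: swap(0,1), lo=1 mid=2 ⇒ 3 10 15 16 8 13 14
15>10: swap(2,4), hi=3 ⇒ 3 10 8 16 15 13 14
8<10: swap(1,2), lo=2 mid=3 ⇒ 3 8 10 16 15 13 14
16>10: swap(3,3), hi=2 ⇒ 3 8 10 16 15 13 14
done. lo=2 hi=2; arr=3 8 10 16 15 13 14

3 8 10 16 15 13 14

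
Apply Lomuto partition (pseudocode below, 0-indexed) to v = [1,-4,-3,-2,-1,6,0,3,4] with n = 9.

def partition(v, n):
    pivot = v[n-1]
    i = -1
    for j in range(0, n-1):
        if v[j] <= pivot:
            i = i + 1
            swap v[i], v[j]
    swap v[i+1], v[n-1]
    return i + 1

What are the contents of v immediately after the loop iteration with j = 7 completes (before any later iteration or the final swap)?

pivot=4, i=-1
j=0: 1≤4, i=0, swap(0,0) ⇒ [1,-4,-3,-2,-1,6,0,3,4]
j=1: -4≤4, i=1, swap(1,1) ⇒ [1,-4,-3,-2,-1,6,0,3,4]
j=2: -3≤4, i=2, swap(2,2) ⇒ [1,-4,-3,-2,-1,6,0,3,4]
j=3: -2≤4, i=3, swap(3,3) ⇒ [1,-4,-3,-2,-1,6,0,3,4]
j=4: -1≤4, i=4, swap(4,4) ⇒ [1,-4,-3,-2,-1,6,0,3,4]
j=5: 6>4, skip
j=6: 0≤4, i=5, swap(5,6) ⇒ [1,-4,-3,-2,-1,0,6,3,4]
j=7: 3≤4, i=6, swap(6,7) ⇒ [1,-4,-3,-2,-1,0,3,6,4]
(after j=7) v = [1,-4,-3,-2,-1,0,3,6,4]

[1,-4,-3,-2,-1,0,3,6,4]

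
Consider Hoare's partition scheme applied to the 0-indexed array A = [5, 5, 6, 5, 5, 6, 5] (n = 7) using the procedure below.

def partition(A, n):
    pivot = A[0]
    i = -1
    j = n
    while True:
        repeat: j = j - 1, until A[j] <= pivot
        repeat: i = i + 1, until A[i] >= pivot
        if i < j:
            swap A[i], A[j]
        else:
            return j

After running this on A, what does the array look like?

pivot=5
j stops at 6 (5), i stops at 0 (5); swap ⇒ [5, 5, 6, 5, 5, 6, 5]
j stops at 4 (5), i stops at 1 (5); swap ⇒ [5, 5, 6, 5, 5, 6, 5]
j stops at 3 (5), i stops at 2 (6); swap ⇒ [5, 5, 5, 6, 5, 6, 5]
j stops at 2, i stops at 3; i≥j ⇒ return 2. A=[5, 5, 5, 6, 5, 6, 5]

[5, 5, 5, 6, 5, 6, 5]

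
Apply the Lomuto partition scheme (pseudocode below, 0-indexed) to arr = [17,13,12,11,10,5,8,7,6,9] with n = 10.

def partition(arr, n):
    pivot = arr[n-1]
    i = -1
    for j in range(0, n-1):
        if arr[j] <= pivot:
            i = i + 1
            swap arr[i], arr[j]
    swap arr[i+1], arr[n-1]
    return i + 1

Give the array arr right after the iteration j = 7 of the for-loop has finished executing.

pivot = arr[9] = 9; i = -1
j=0: arr[0]=17 > 9 → no swap
j=1: arr[1]=13 > 9 → no swap
j=2: arr[2]=12 > 9 → no swap
j=3: arr[3]=11 > 9 → no swap
j=4: arr[4]=10 > 9 → no swap
j=5: arr[5]=5 ≤ 9 → i=0, swap arr[0],arr[5] → [5,13,12,11,10,17,8,7,6,9]
j=6: arr[6]=8 ≤ 9 → i=1, swap arr[1],arr[6] → [5,8,12,11,10,17,13,7,6,9]
j=7: arr[7]=7 ≤ 9 → i=2, swap arr[2],arr[7] → [5,8,7,11,10,17,13,12,6,9]
(after j=7) arr = [5,8,7,11,10,17,13,12,6,9]

[5,8,7,11,10,17,13,12,6,9]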